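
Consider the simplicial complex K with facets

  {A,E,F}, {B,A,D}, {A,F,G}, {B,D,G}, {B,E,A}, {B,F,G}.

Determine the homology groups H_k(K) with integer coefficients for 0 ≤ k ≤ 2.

Order the vertices as A < B < D < E < F < G. Listing each simplex with vertices in this order, K has dimension 2 with simplices:

  0-simplices (6): A, B, D, E, F, G
  1-simplices (12): AB, AD, AE, AF, AG, BD, BE, BF, BG, DG, EF, FG
  2-simplices (6): ABD, ABE, AEF, AFG, BDG, BFG

Hence C_0 ≅ Z^6, C_1 ≅ Z^12, C_2 ≅ Z^6.

Boundary ∂_1: C_1 → C_0 is given by ∂[p,q] = [q] − [p]. For instance
  ∂AG = G − A.
The 6×12 boundary matrix has rank 5 and Smith normal form diag(1,1,1,1,1).

∂_2: C_2 → C_1 maps a triangle to the signed sum of its edges. For instance
  ∂BFG = FG − BG + BF,
  ∂BDG = DG − BG + BD.
The 12×6 boundary matrix has rank 6 and Smith normal form diag(1,1,1,1,1,1).

Now H_k = ker ∂_k / im ∂_{k+1}, so:

  H_0: rank C_0 − rank ∂_1 = 6 − 5 = 1, and the invariant factors of ∂_1 are all 1, so H_0 = Z.
  H_1: rank ker ∂_1 − rank ∂_2 = (12 − 5) − 6 = 1, and the invariant factors of ∂_2 are all 1, so H_1 = Z.
  H_2: rank ker ∂_2 − rank ∂_3 = (6 − 6) − 0 = 0, and there is no ∂_3, so H_2 = 0.

H_0 ≅ Z,  H_1 ≅ Z,  H_2 = 0.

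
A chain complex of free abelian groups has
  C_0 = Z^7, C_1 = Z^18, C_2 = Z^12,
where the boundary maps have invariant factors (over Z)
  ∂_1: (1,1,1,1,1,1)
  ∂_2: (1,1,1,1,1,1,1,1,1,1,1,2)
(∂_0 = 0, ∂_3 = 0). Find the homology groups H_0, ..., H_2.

H_0: b_0 = 7 − 0 − 6 = 1; torsion from ∂_1 factors > 1: none. So H_0 ≅ Z.
H_1: b_1 = 18 − 6 − 12 = 0; torsion from ∂_2 factors > 1: [2]. So H_1 ≅ Z/2.
H_2: b_2 = 12 − 12 − 0 = 0; torsion from ∂_3 factors > 1: none. So H_2 ≅ 0.

H_0 ≅ Z,  H_1 ≅ Z/2,  H_2 = 0.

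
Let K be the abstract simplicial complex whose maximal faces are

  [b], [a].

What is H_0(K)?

H_0 = Z^2.

Take the total order a < b on the vertex set. Then K (dimension 0) consists of the simplices:

  0-simplices (2): a, b

so the chain groups are C_0 ≅ Z^2.

From H_k ≅ ker(∂_k) / im(∂_{k+1}) we obtain:

  H_0: rank C_0 − rank ∂_1 = 2 − 0 = 2, and there is no ∂_1, so H_0 = Z^2.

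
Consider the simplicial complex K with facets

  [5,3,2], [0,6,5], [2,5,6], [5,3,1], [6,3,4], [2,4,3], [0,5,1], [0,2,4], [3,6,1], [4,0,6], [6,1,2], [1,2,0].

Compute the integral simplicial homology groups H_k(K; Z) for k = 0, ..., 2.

Fix the vertex order 0 < 1 < 2 < 3 < 4 < 5 < 6 and write every simplex with vertices in increasing order. Then dim K = 2 and the simplices of K are:

  0-simplices (7): [0], [1], [2], [3], [4], [5], [6]
  1-simplices (18): [0,1], [0,2], [0,4], [0,5], [0,6], [1,2], [1,3], [1,5], [1,6], [2,3], [2,4], [2,5], [2,6], [3,4], [3,5], [3,6], [4,6], [5,6]
  2-simplices (12): [0,1,2], [0,1,5], [0,2,4], [0,4,6], [0,5,6], [1,2,6], [1,3,5], [1,3,6], [2,3,4], [2,3,5], [2,5,6], [3,4,6]

Hence C_0 ≅ Z^7, C_1 ≅ Z^18, C_2 ≅ Z^12.

Boundary ∂_1: C_1 → C_0 maps an edge to its endpoints' difference, ∂[p,q] = q − p. For instance
  ∂[0,1] = [1] − [0].
As a 7×18 matrix over Z this has rank 6, with invariant factors (1,1,1,1,1,1).

The boundary map ∂_2: C_2 → C_1 maps a triangle to the signed sum of its edges. For instance
  ∂[0,4,6] = [4,6] − [0,6] + [0,4],
  ∂[2,3,5] = [3,5] − [2,5] + [2,3].
The resulting 18×12 matrix has rank 12, and its Smith normal form has invariant factors (1,1,1,1,1,1,1,1,1,1,1,2).

Reading off H_k = ker ∂_k / im ∂_{k+1}:

  H_0: rank C_0 − rank ∂_1 = 7 − 6 = 1, and the invariant factors of ∂_1 are all 1, so H_0 = Z.
  H_1: rank ker ∂_1 − rank ∂_2 = (18 − 6) − 12 = 0, and ∂_2 has invariant factor 2 > 1, so H_1 = Z/2.
  H_2: rank ker ∂_2 − rank ∂_3 = (12 − 12) − 0 = 0, and there is no ∂_3, so H_2 = 0.

H_0 ≅ Z,  H_1 ≅ Z/2,  H_2 = 0.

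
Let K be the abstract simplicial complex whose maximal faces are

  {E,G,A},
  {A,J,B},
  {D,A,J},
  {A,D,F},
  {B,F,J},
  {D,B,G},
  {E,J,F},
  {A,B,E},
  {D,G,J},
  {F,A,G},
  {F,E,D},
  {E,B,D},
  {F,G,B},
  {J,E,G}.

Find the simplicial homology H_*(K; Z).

H_0 ≅ Z,  H_1 ≅ Z^2,  H_2 ≅ Z.

Order the vertices as A < B < D < E < F < G < J. Listing each simplex with vertices in this order, K has dimension 2 with simplices:

  0-simplices (7): A, B, D, E, F, G, J
  1-simplices (21): AB, AD, AE, AF, AG, AJ, BD, BE, BF, BG, BJ, DE, DF, DG, DJ, EF, EG, EJ, FG, FJ, GJ
  2-simplices (14): ABE, ABJ, ADF, ADJ, AEG, AFG, BDE, BDG, BFG, BFJ, DEF, DGJ, EFJ, EGJ

giving chain groups C_0 ≅ Z^7, C_1 ≅ Z^21, C_2 ≅ Z^14.

The boundary map ∂_1: C_1 → C_0 is given by ∂[p,q] = [q] − [p]. For instance
  ∂EG = G − E.
This gives a 7×21 integer matrix of rank 6; reducing to Smith normal form yields diagonal entries (1,1,1,1,1,1).

The boundary map ∂_2: C_2 → C_1 acts by ∂[p,q,r] = [q,r] − [p,r] + [p,q]. For instance
  ∂AFG = FG − AG + AF,
  ∂ABJ = BJ − AJ + AB.
This gives a 21×14 integer matrix of rank 13; reducing to Smith normal form yields diagonal entries (1,1,1,1,1,1,1,1,1,1,1,1,1).

Reading off H_k = ker ∂_k / im ∂_{k+1}:

  H_0: rank C_0 − rank ∂_1 = 7 − 6 = 1, and the invariant factors of ∂_1 are all 1, so H_0 ≅ Z.
  H_1: rank ker ∂_1 − rank ∂_2 = (21 − 6) − 13 = 2, and the invariant factors of ∂_2 are all 1, so H_1 ≅ Z^2.
  H_2: rank ker ∂_2 − rank ∂_3 = (14 − 13) − 0 = 1, and there is no ∂_3, so H_2 ≅ Z.

(K is a triangulation of the torus T^2.)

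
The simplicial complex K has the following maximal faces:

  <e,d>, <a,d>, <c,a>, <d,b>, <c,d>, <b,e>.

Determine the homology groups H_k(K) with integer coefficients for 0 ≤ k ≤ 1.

Fix the vertex order a < b < c < d < e and write every simplex with vertices in increasing order. Then dim K = 1 and the simplices of K are:

  0-simplices (5): a, b, c, d, e
  1-simplices (6): ac, ad, bd, be, cd, de

so the chain groups are C_0 ≅ Z^5, C_1 ≅ Z^6.

Boundary ∂_1: C_1 → C_0 sends each edge [p,q] (with p < q) to q − p.
The 5×6 boundary matrix has rank 4 and Smith normal form diag(1,1,1,1).

Reading off H_k = ker ∂_k / im ∂_{k+1}:

  H_0: rank C_0 − rank ∂_1 = 5 − 4 = 1, and the invariant factors of ∂_1 are all 1, so H_0 = Z.
  H_1: rank ker ∂_1 − rank ∂_2 = (6 − 4) − 0 = 2, and there is no ∂_2, so H_1 = Z^2.

H_0 = Z,  H_1 = Z^2.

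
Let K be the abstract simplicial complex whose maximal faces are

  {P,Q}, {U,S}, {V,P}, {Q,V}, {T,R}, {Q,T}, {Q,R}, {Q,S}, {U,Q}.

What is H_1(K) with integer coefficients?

Take the total order P < Q < R < S < T < U < V on the vertex set. Then K (dimension 1) consists of the simplices:

  0-simplices (7): P, Q, R, S, T, U, V
  1-simplices (9): PQ, PV, QR, QS, QT, QU, QV, RT, SU

Hence C_0 ≅ Z^7, C_1 ≅ Z^9.

The boundary map ∂_1: C_1 → C_0 sends each edge [p,q] (with p < q) to q − p.
As a 7×9 matrix over Z this has rank 6, with invariant factors (1,1,1,1,1,1).

From H_k ≅ ker(∂_k) / im(∂_{k+1}) we obtain:

  H_1: rank ker ∂_1 − rank ∂_2 = (9 − 6) − 0 = 3, and there is no ∂_2, so H_1 = Z^3.

H_1 ≅ Z^3.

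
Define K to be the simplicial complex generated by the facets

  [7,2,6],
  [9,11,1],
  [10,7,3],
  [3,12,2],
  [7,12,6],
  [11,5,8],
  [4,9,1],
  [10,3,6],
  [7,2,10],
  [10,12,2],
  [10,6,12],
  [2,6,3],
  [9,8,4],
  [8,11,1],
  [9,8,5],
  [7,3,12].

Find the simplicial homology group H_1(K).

Order the vertices as 1 < 2 < 3 < 4 < 5 < 6 < 7 < 8 < 9 < 10 < 11 < 12. Listing each simplex with vertices in this order, K has dimension 2 with simplices:

  0-simplices (12): [1], [2], [3], [4], [5], [6], [7], [8], [9], [10], [11], [12]
  1-simplices (27): (27 of them)
  2-simplices (16): [1,4,9], [1,8,11], [1,9,11], [2,3,6], [2,3,12], [2,6,7], [2,7,10], [2,10,12], [3,6,10], [3,7,10], [3,7,12], [4,8,9], [5,8,9], [5,8,11], [6,7,12], [6,10,12]

Hence C_0 ≅ Z^12, C_1 ≅ Z^27, C_2 ≅ Z^16.

∂_1: C_1 → C_0 maps an edge to its endpoints' difference, ∂[p,q] = q − p.
The resulting 12×27 matrix has rank 10, and its Smith normal form has invariant factors (1,1,1,1,1,1,1,1,1,1).

∂_2: C_2 → C_1 acts by ∂[p,q,r] = [q,r] − [p,r] + [p,q]. For instance
  ∂[3,6,10] = [6,10] − [3,10] + [3,6],
  ∂[1,8,11] = [8,11] − [1,11] + [1,8].
As a 27×16 matrix over Z this has rank 16, with invariant factors (1,1,1,1,1,1,1,1,1,1,1,1,1,1,1,2).

From H_k ≅ ker(∂_k) / im(∂_{k+1}) we obtain:

  H_1: rank ker ∂_1 − rank ∂_2 = (27 − 10) − 16 = 1, and ∂_2 has invariant factor 2 > 1, so H_1 ≅ Z ⊕ Z/2.

(K is a triangulation of the disjoint union of the real projective plane RP^2 and the cylinder S^1 x I.)

H_1 ≅ Z ⊕ Z/2.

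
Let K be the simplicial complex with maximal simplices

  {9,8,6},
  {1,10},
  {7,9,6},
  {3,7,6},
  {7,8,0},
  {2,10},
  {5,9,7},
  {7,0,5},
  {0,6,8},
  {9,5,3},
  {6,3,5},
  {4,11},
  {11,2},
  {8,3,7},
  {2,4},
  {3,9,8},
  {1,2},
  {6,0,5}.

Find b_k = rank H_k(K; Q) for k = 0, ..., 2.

b_0 = 2, b_1 = 2, b_2 = 0.

Order the vertices as 0 < 1 < 2 < 3 < 4 < 5 < 6 < 7 < 8 < 9 < 10 < 11. Listing each simplex with vertices in this order, K has dimension 2 with simplices:

  0-simplices (12): [0], [1], [2], [3], [4], [5], [6], [7], [8], [9], [10], [11]
  1-simplices (24): (24 of them)
  2-simplices (12): [0,5,6], [0,5,7], [0,6,8], [0,7,8], [3,5,6], [3,5,9], [3,6,7], [3,7,8], [3,8,9], [5,7,9], [6,7,9], [6,8,9]

Hence C_0 ≅ Z^12, C_1 ≅ Z^24, C_2 ≅ Z^12.

Boundary ∂_1: C_1 → C_0 maps an edge to its endpoints' difference, ∂[p,q] = q − p. For instance
  ∂[7,9] = [9] − [7].
The 12×24 boundary matrix has rank 10 and Smith normal form diag(1,1,1,1,1,1,1,1,1,1).

Boundary ∂_2: C_2 → C_1 maps a triangle to the signed sum of its edges. For instance
  ∂[0,5,6] = [5,6] − [0,6] + [0,5],
  ∂[3,5,6] = [5,6] − [3,6] + [3,5].
This gives a 24×12 integer matrix of rank 12; reducing to Smith normal form yields diagonal entries (1,1,1,1,1,1,1,1,1,1,1,2).

Now H_k = ker ∂_k / im ∂_{k+1}, so:

  H_0: rank C_0 − rank ∂_1 = 12 − 10 = 2, and the invariant factors of ∂_1 are all 1, so H_0 ≅ Z^2.
  H_1: rank ker ∂_1 − rank ∂_2 = (24 − 10) − 12 = 2, and ∂_2 has invariant factor 2 > 1, so H_1 ≅ Z^2 × Z/2.
  H_2: rank ker ∂_2 − rank ∂_3 = (12 − 12) − 0 = 0, and there is no ∂_3, so H_2 ≅ 0.

(K is a triangulation of the disjoint union of a wedge of 2 circles and the real projective plane RP^2.)

Hence the Betti numbers are b_0 = 2, b_1 = 2, b_2 = 0.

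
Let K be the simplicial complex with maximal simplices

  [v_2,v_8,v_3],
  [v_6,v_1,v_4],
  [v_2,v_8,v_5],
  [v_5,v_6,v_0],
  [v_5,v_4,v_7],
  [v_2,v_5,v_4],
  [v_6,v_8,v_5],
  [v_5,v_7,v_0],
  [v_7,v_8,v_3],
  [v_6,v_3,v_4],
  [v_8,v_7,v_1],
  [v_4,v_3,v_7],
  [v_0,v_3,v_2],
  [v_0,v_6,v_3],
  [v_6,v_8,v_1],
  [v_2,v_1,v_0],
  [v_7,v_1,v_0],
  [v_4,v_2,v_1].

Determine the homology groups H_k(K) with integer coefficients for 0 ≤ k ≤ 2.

H_0 ≅ Z,  H_1 ≅ Z^2,  H_2 ≅ Z.

We work with the vertex ordering v_0 < v_1 < v_2 < v_3 < v_4 < v_5 < v_6 < v_7 < v_8. The simplices of K, each written with vertices in increasing order, are:

  0-simplices (9): [v_0], [v_1], [v_2], [v_3], [v_4], [v_5], [v_6], [v_7], [v_8]
  1-simplices (27): (27 of them)
  2-simplices (18): (18 of them)

so the chain groups are C_0 ≅ Z^9, C_1 ≅ Z^27, C_2 ≅ Z^18.

The boundary map ∂_1: C_1 → C_0 maps an edge to its endpoints' difference, ∂[p,q] = q − p.
The resulting 9×27 matrix has rank 8, and its Smith normal form has invariant factors (1,1,1,1,1,1,1,1).

The boundary map ∂_2: C_2 → C_1 sends each 2-simplex [p,q,r] to [q,r] − [p,r] + [p,q]. For instance
  ∂[v_0,v_1,v_2] = [v_1,v_2] − [v_0,v_2] + [v_0,v_1],
  ∂[v_1,v_2,v_4] = [v_2,v_4] − [v_1,v_4] + [v_1,v_2].
As a 27×18 matrix over Z this has rank 17, with invariant factors (1,1,1,1,1,1,1,1,1,1,1,1,1,1,1,1,1).

Now H_k = ker ∂_k / im ∂_{k+1}, so:

  H_0: rank C_0 − rank ∂_1 = 9 − 8 = 1, and the invariant factors of ∂_1 are all 1, so H_0 ≅ Z.
  H_1: rank ker ∂_1 − rank ∂_2 = (27 − 8) − 17 = 2, and the invariant factors of ∂_2 are all 1, so H_1 ≅ Z^2.
  H_2: rank ker ∂_2 − rank ∂_3 = (18 − 17) − 0 = 1, and there is no ∂_3, so H_2 ≅ Z.

As a check, the Euler characteristic is 9 − 27 + 18 = 0, which agrees with 1 − 2 + 1 = 0.
(K is a triangulation of the torus T^2.)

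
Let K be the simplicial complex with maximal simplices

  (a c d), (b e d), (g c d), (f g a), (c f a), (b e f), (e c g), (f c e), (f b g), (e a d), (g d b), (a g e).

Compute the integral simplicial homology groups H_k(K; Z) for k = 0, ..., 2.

K has 7 vertices, 18 edges, 12 triangles.
rank ∂_0 = 0, rank ∂_1 = 6 ⇒ b_0 = 7 − 0 − 6 = 1; all invariant factors of ∂_1 are 1 so no torsion. So H_0 = Z.
rank ∂_1 = 6, rank ∂_2 = 12 ⇒ b_1 = 18 − 6 − 12 = 0; ∂_2 has invariant factor(s) [2] giving torsion. So H_1 = Z_2.
rank ∂_2 = 12, rank ∂_3 = 0 ⇒ b_2 = 12 − 12 − 0 = 0. So H_2 = 0.

H_0 ≅ Z,  H_1 ≅ Z_2,  H_2 = 0.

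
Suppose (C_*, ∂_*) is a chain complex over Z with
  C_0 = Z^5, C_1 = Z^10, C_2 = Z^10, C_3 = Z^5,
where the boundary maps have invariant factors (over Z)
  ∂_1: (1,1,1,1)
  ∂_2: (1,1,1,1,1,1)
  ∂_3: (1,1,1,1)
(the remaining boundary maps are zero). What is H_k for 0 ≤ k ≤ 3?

H_0: b_0 = 5 − 0 − 4 = 1; torsion from ∂_1 factors > 1: none. So H_0 ≅ Z.
H_1: b_1 = 10 − 4 − 6 = 0; torsion from ∂_2 factors > 1: none. So H_1 ≅ 0.
H_2: b_2 = 10 − 6 − 4 = 0; torsion from ∂_3 factors > 1: none. So H_2 ≅ 0.
H_3: b_3 = 5 − 4 − 0 = 1; torsion from ∂_4 factors > 1: none. So H_3 ≅ Z.

H_0 ≅ Z,  H_1 = 0,  H_2 = 0,  H_3 ≅ Z.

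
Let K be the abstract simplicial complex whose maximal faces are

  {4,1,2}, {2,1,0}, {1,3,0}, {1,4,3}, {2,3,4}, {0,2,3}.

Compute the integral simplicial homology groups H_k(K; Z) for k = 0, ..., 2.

H_0 ≅ Z,  H_1 = 0,  H_2 ≅ Z.

We work with the vertex ordering 0 < 1 < 2 < 3 < 4. The simplices of K, each written with vertices in increasing order, are:

  0-simplices (5): [0], [1], [2], [3], [4]
  1-simplices (9): [0,1], [0,2], [0,3], [1,2], [1,3], [1,4], [2,3], [2,4], [3,4]
  2-simplices (6): [0,1,2], [0,1,3], [0,2,3], [1,2,4], [1,3,4], [2,3,4]

giving chain groups C_0 ≅ Z^5, C_1 ≅ Z^9, C_2 ≅ Z^6.

Boundary ∂_1: C_1 → C_0 maps an edge to its endpoints' difference, ∂[p,q] = q − p.
This gives a 5×9 integer matrix of rank 4; reducing to Smith normal form yields diagonal entries (1,1,1,1).

The boundary map ∂_2: C_2 → C_1 maps a triangle to the signed sum of its edges. For instance
  ∂[0,1,3] = [1,3] − [0,3] + [0,1],
  ∂[1,3,4] = [3,4] − [1,4] + [1,3].
This gives a 9×6 integer matrix of rank 5; reducing to Smith normal form yields diagonal entries (1,1,1,1,1).

Now H_k = ker ∂_k / im ∂_{k+1}, so:

  H_0: rank C_0 − rank ∂_1 = 5 − 4 = 1, and the invariant factors of ∂_1 are all 1, so H_0 = Z.
  H_1: rank ker ∂_1 − rank ∂_2 = (9 − 4) − 5 = 0, and the invariant factors of ∂_2 are all 1, so H_1 = 0.
  H_2: rank ker ∂_2 − rank ∂_3 = (6 − 5) − 0 = 1, and there is no ∂_3, so H_2 = Z.

As a check, the Euler characteristic is 5 − 9 + 6 = 2, which agrees with 1 − 0 + 1 = 2.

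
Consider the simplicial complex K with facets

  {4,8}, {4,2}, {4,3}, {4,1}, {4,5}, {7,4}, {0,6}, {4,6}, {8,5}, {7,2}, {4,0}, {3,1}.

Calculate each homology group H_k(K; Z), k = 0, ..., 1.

Take the total order 0 < 1 < 2 < 3 < 4 < 5 < 6 < 7 < 8 on the vertex set. Then K (dimension 1) consists of the simplices:

  0-simplices (9): [0], [1], [2], [3], [4], [5], [6], [7], [8]
  1-simplices (12): [0,4], [0,6], [1,3], [1,4], [2,4], [2,7], [3,4], [4,5], [4,6], [4,7], [4,8], [5,8]

giving chain groups C_0 ≅ Z^9, C_1 ≅ Z^12.

∂_1: C_1 → C_0 is given by ∂[p,q] = [q] − [p]. For instance
  ∂[2,7] = [7] − [2].
As a 9×12 matrix over Z this has rank 8, with invariant factors (1,1,1,1,1,1,1,1).

Computing H_k = (kernel of ∂_k) / (image of ∂_{k+1}):

  H_0: rank C_0 − rank ∂_1 = 9 − 8 = 1, and the invariant factors of ∂_1 are all 1, so H_0 = Z.
  H_1: rank ker ∂_1 − rank ∂_2 = (12 − 8) − 0 = 4, and there is no ∂_2, so H_1 = Z^4.

As a check, the Euler characteristic is 9 − 12 = -3, which agrees with 1 − 4 = -3.
(K is a triangulation of a wedge of 4 circles.)

H_0 ≅ Z,  H_1 ≅ Z^4.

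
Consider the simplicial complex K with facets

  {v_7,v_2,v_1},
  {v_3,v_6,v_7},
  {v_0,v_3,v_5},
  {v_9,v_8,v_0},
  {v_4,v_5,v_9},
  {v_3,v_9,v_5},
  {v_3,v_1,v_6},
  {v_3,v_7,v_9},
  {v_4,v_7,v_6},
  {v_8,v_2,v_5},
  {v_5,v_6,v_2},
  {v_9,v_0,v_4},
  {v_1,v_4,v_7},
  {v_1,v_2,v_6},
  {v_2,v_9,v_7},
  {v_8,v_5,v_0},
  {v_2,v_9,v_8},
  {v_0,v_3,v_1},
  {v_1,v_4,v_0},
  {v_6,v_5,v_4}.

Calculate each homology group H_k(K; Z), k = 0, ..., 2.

H_0 ≅ Z,  H_1 ≅ Z ⊕ Z/2Z,  H_2 = 0.

K has 10 vertices, 30 edges, 20 triangles.
rank ∂_0 = 0, rank ∂_1 = 9 ⇒ b_0 = 10 − 0 − 9 = 1; all invariant factors of ∂_1 are 1 so no torsion. So H_0 ≅ Z.
rank ∂_1 = 9, rank ∂_2 = 20 ⇒ b_1 = 30 − 9 − 20 = 1; ∂_2 has invariant factor(s) [2] giving torsion. So H_1 ≅ Z ⊕ Z/2Z.
rank ∂_2 = 20, rank ∂_3 = 0 ⇒ b_2 = 20 − 20 − 0 = 0. So H_2 ≅ 0.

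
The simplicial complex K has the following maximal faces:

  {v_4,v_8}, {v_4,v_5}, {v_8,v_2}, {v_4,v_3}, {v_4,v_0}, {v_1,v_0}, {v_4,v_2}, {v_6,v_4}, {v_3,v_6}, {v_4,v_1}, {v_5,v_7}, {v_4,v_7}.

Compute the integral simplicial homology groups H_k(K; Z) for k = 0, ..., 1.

We work with the vertex ordering v_0 < v_1 < v_2 < v_3 < v_4 < v_5 < v_6 < v_7 < v_8. The simplices of K, each written with vertices in increasing order, are:

  0-simplices (9): [v_0], [v_1], [v_2], [v_3], [v_4], [v_5], [v_6], [v_7], [v_8]
  1-simplices (12): [v_0,v_1], [v_0,v_4], [v_1,v_4], [v_2,v_4], [v_2,v_8], [v_3,v_4], [v_3,v_6], [v_4,v_5], [v_4,v_6], [v_4,v_7], [v_4,v_8], [v_5,v_7]

giving chain groups C_0 ≅ Z^9, C_1 ≅ Z^12.

∂_1: C_1 → C_0 sends each edge [p,q] (with p < q) to q − p. For instance
  ∂[v_0,v_1] = [v_1] − [v_0].
The resulting 9×12 matrix has rank 8, and its Smith normal form has invariant factors (1,1,1,1,1,1,1,1).

Now H_k = ker ∂_k / im ∂_{k+1}, so:

  H_0: rank C_0 − rank ∂_1 = 9 − 8 = 1, and the invariant factors of ∂_1 are all 1, so H_0 = Z.
  H_1: rank ker ∂_1 − rank ∂_2 = (12 − 8) − 0 = 4, and there is no ∂_2, so H_1 = Z^4.

H_0 ≅ Z,  H_1 ≅ Z^4.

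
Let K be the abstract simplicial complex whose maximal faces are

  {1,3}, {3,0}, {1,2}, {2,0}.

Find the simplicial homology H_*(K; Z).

H_0 ≅ Z,  H_1 ≅ Z.

Fix the vertex order 0 < 1 < 2 < 3 and write every simplex with vertices in increasing order. Then dim K = 1 and the simplices of K are:

  0-simplices (4): [0], [1], [2], [3]
  1-simplices (4): [0,2], [0,3], [1,2], [1,3]

so the chain groups are C_0 ≅ Z^4, C_1 ≅ Z^4.

∂_1: C_1 → C_0 maps an edge to its endpoints' difference, ∂[p,q] = q − p. For instance
  ∂[0,3] = [3] − [0].
The resulting 4×4 matrix has rank 3, and its Smith normal form has invariant factors (1,1,1).

From H_k ≅ ker(∂_k) / im(∂_{k+1}) we obtain:

  H_0: rank C_0 − rank ∂_1 = 4 − 3 = 1, and the invariant factors of ∂_1 are all 1, so H_0 ≅ Z.
  H_1: rank ker ∂_1 − rank ∂_2 = (4 − 3) − 0 = 1, and there is no ∂_2, so H_1 ≅ Z.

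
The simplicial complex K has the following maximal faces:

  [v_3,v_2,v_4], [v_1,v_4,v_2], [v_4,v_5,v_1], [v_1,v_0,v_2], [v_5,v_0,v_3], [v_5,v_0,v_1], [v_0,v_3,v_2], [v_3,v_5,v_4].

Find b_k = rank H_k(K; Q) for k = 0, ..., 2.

Order the vertices as v_0 < v_1 < v_2 < v_3 < v_4 < v_5. Listing each simplex with vertices in this order, K has dimension 2 with simplices:

  0-simplices (6): [v_0], [v_1], [v_2], [v_3], [v_4], [v_5]
  1-simplices (12): [v_0,v_1], [v_0,v_2], [v_0,v_3], [v_0,v_5], [v_1,v_2], [v_1,v_4], [v_1,v_5], [v_2,v_3], [v_2,v_4], [v_3,v_4], [v_3,v_5], [v_4,v_5]
  2-simplices (8): [v_0,v_1,v_2], [v_0,v_1,v_5], [v_0,v_2,v_3], [v_0,v_3,v_5], [v_1,v_2,v_4], [v_1,v_4,v_5], [v_2,v_3,v_4], [v_3,v_4,v_5]

so the chain groups are C_0 ≅ Z^6, C_1 ≅ Z^12, C_2 ≅ Z^8.

∂_1: C_1 → C_0 is given by ∂[p,q] = [q] − [p].
This gives a 6×12 integer matrix of rank 5; reducing to Smith normal form yields diagonal entries (1,1,1,1,1).

∂_2: C_2 → C_1 acts by ∂[p,q,r] = [q,r] − [p,r] + [p,q]. For instance
  ∂[v_0,v_3,v_5] = [v_3,v_5] − [v_0,v_5] + [v_0,v_3],
  ∂[v_0,v_1,v_5] = [v_1,v_5] − [v_0,v_5] + [v_0,v_1].
The resulting 12×8 matrix has rank 7, and its Smith normal form has invariant factors (1,1,1,1,1,1,1).

Reading off H_k = ker ∂_k / im ∂_{k+1}:

  H_0: rank C_0 − rank ∂_1 = 6 − 5 = 1, and the invariant factors of ∂_1 are all 1, so H_0 = Z.
  H_1: rank ker ∂_1 − rank ∂_2 = (12 − 5) − 7 = 0, and the invariant factors of ∂_2 are all 1, so H_1 = 0.
  H_2: rank ker ∂_2 − rank ∂_3 = (8 − 7) − 0 = 1, and there is no ∂_3, so H_2 = Z.

Hence the Betti numbers are b_0 = 1, b_1 = 0, b_2 = 1.

b_0 = 1, b_1 = 0, b_2 = 1.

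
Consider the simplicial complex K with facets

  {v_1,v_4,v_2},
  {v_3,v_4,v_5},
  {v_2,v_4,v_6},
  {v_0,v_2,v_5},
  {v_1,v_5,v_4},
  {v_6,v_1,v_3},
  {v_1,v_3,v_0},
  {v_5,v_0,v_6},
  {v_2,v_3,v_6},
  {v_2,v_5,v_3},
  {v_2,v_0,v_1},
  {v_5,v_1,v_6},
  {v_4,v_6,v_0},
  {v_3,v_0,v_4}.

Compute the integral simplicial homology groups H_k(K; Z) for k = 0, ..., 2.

H_0 ≅ Z,  H_1 ≅ Z^2,  H_2 ≅ Z.

Order the vertices as v_0 < v_1 < v_2 < v_3 < v_4 < v_5 < v_6. Listing each simplex with vertices in this order, K has dimension 2 with simplices:

  0-simplices (7): [v_0], [v_1], [v_2], [v_3], [v_4], [v_5], [v_6]
  1-simplices (21): (21 of them)
  2-simplices (14): (14 of them)

so the chain groups are C_0 ≅ Z^7, C_1 ≅ Z^21, C_2 ≅ Z^14.

Boundary ∂_1: C_1 → C_0 is given by ∂[p,q] = [q] − [p].
The 7×21 boundary matrix has rank 6 and Smith normal form diag(1,1,1,1,1,1).

∂_2: C_2 → C_1 sends each 2-simplex [p,q,r] to [q,r] − [p,r] + [p,q]. For instance
  ∂[v_2,v_3,v_6] = [v_3,v_6] − [v_2,v_6] + [v_2,v_3],
  ∂[v_1,v_3,v_6] = [v_3,v_6] − [v_1,v_6] + [v_1,v_3].
As a 21×14 matrix over Z this has rank 13, with invariant factors (1,1,1,1,1,1,1,1,1,1,1,1,1).

From H_k ≅ ker(∂_k) / im(∂_{k+1}) we obtain:

  H_0: rank C_0 − rank ∂_1 = 7 − 6 = 1, and the invariant factors of ∂_1 are all 1, so H_0 ≅ Z.
  H_1: rank ker ∂_1 − rank ∂_2 = (21 − 6) − 13 = 2, and the invariant factors of ∂_2 are all 1, so H_1 ≅ Z^2.
  H_2: rank ker ∂_2 − rank ∂_3 = (14 − 13) − 0 = 1, and there is no ∂_3, so H_2 ≅ Z.

(K is a triangulation of the torus T^2.)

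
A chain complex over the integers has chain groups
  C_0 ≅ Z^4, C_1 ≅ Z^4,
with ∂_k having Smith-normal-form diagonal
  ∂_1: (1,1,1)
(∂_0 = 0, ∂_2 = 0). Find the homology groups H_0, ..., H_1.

H_0 ≅ Z,  H_1 ≅ Z.

H_0: b_0 = 4 − 0 − 3 = 1; torsion from ∂_1 factors > 1: none. So H_0 ≅ Z.
H_1: b_1 = 4 − 3 − 0 = 1; torsion from ∂_2 factors > 1: none. So H_1 ≅ Z.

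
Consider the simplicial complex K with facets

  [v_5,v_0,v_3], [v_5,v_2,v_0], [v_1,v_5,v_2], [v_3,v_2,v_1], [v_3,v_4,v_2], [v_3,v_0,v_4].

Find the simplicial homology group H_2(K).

H_2 = 0.

Fix the vertex order v_0 < v_1 < v_2 < v_3 < v_4 < v_5 and write every simplex with vertices in increasing order. Then dim K = 2 and the simplices of K are:

  0-simplices (6): [v_0], [v_1], [v_2], [v_3], [v_4], [v_5]
  1-simplices (12): [v_0,v_2], [v_0,v_3], [v_0,v_4], [v_0,v_5], [v_1,v_2], [v_1,v_3], [v_1,v_5], [v_2,v_3], [v_2,v_4], [v_2,v_5], [v_3,v_4], [v_3,v_5]
  2-simplices (6): [v_0,v_2,v_5], [v_0,v_3,v_4], [v_0,v_3,v_5], [v_1,v_2,v_3], [v_1,v_2,v_5], [v_2,v_3,v_4]

giving chain groups C_0 ≅ Z^6, C_1 ≅ Z^12, C_2 ≅ Z^6.

∂_1: C_1 → C_0 maps an edge to its endpoints' difference, ∂[p,q] = q − p.
As a 6×12 matrix over Z this has rank 5, with invariant factors (1,1,1,1,1).

∂_2: C_2 → C_1 sends each 2-simplex [p,q,r] to [q,r] − [p,r] + [p,q]. For instance
  ∂[v_1,v_2,v_5] = [v_2,v_5] − [v_1,v_5] + [v_1,v_2],
  ∂[v_0,v_2,v_5] = [v_2,v_5] − [v_0,v_5] + [v_0,v_2].
This gives a 12×6 integer matrix of rank 6; reducing to Smith normal form yields diagonal entries (1,1,1,1,1,1).

Reading off H_k = ker ∂_k / im ∂_{k+1}:

  H_2: rank ker ∂_2 − rank ∂_3 = (6 − 6) − 0 = 0, and there is no ∂_3, so H_2 = 0.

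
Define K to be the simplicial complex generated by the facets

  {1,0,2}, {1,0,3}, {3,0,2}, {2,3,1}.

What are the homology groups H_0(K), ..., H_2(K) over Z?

H_0 = Z,  H_1 = 0,  H_2 = Z.

Take the total order 0 < 1 < 2 < 3 on the vertex set. Then K (dimension 2) consists of the simplices:

  0-simplices (4): [0], [1], [2], [3]
  1-simplices (6): [0,1], [0,2], [0,3], [1,2], [1,3], [2,3]
  2-simplices (4): [0,1,2], [0,1,3], [0,2,3], [1,2,3]

so the chain groups are C_0 ≅ Z^4, C_1 ≅ Z^6, C_2 ≅ Z^4.

The boundary map ∂_1: C_1 → C_0 is given by ∂[p,q] = [q] − [p]. For instance
  ∂[1,3] = [3] − [1].
The 4×6 boundary matrix has rank 3 and Smith normal form diag(1,1,1).

Boundary ∂_2: C_2 → C_1 sends each 2-simplex [p,q,r] to [q,r] − [p,r] + [p,q]. For instance
  ∂[0,1,2] = [1,2] − [0,2] + [0,1],
  ∂[0,1,3] = [1,3] − [0,3] + [0,1].
This gives a 6×4 integer matrix of rank 3; reducing to Smith normal form yields diagonal entries (1,1,1).

Computing H_k = (kernel of ∂_k) / (image of ∂_{k+1}):

  H_0: rank C_0 − rank ∂_1 = 4 − 3 = 1, and the invariant factors of ∂_1 are all 1, so H_0 ≅ Z.
  H_1: rank ker ∂_1 − rank ∂_2 = (6 − 3) − 3 = 0, and the invariant factors of ∂_2 are all 1, so H_1 ≅ 0.
  H_2: rank ker ∂_2 − rank ∂_3 = (4 − 3) − 0 = 1, and there is no ∂_3, so H_2 ≅ Z.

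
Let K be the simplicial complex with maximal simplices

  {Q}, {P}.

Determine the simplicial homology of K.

H_0 ≅ Z^2.

Take the total order P < Q on the vertex set. Then K (dimension 0) consists of the simplices:

  0-simplices (2): P, Q

Hence C_0 ≅ Z^2.

From H_k ≅ ker(∂_k) / im(∂_{k+1}) we obtain:

  H_0: rank C_0 − rank ∂_1 = 2 − 0 = 2, and there is no ∂_1, so H_0 ≅ Z^2.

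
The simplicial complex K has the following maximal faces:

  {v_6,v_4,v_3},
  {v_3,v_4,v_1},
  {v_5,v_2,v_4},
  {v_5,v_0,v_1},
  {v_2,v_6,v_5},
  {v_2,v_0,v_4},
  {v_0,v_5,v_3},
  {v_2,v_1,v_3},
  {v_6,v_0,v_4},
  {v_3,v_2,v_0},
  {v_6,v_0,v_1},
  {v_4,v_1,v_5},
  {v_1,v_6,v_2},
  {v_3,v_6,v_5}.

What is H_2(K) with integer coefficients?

H_2 ≅ Z.

We work with the vertex ordering v_0 < v_1 < v_2 < v_3 < v_4 < v_5 < v_6. The simplices of K, each written with vertices in increasing order, are:

  0-simplices (7): [v_0], [v_1], [v_2], [v_3], [v_4], [v_5], [v_6]
  1-simplices (21): (21 of them)
  2-simplices (14): (14 of them)

so the chain groups are C_0 ≅ Z^7, C_1 ≅ Z^21, C_2 ≅ Z^14.

∂_1: C_1 → C_0 sends each edge [p,q] (with p < q) to q − p. For instance
  ∂[v_1,v_5] = [v_5] − [v_1].
The 7×21 boundary matrix has rank 6 and Smith normal form diag(1,1,1,1,1,1).

The boundary map ∂_2: C_2 → C_1 maps a triangle to the signed sum of its edges. For instance
  ∂[v_1,v_2,v_3] = [v_2,v_3] − [v_1,v_3] + [v_1,v_2],
  ∂[v_0,v_1,v_5] = [v_1,v_5] − [v_0,v_5] + [v_0,v_1].
The resulting 21×14 matrix has rank 13, and its Smith normal form has invariant factors (1,1,1,1,1,1,1,1,1,1,1,1,1).

From H_k ≅ ker(∂_k) / im(∂_{k+1}) we obtain:

  H_2: rank ker ∂_2 − rank ∂_3 = (14 − 13) − 0 = 1, and there is no ∂_3, so H_2 ≅ Z.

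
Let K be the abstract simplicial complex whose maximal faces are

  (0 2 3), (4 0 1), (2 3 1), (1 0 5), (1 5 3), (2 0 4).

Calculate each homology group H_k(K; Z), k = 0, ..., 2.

Order the vertices as 0 < 1 < 2 < 3 < 4 < 5. Listing each simplex with vertices in this order, K has dimension 2 with simplices:

  0-simplices (6): [0], [1], [2], [3], [4], [5]
  1-simplices (12): [0,1], [0,2], [0,3], [0,4], [0,5], [1,2], [1,3], [1,4], [1,5], [2,3], [2,4], [3,5]
  2-simplices (6): [0,1,4], [0,1,5], [0,2,3], [0,2,4], [1,2,3], [1,3,5]

giving chain groups C_0 ≅ Z^6, C_1 ≅ Z^12, C_2 ≅ Z^6.

The boundary map ∂_1: C_1 → C_0 is given by ∂[p,q] = [q] − [p]. For instance
  ∂[2,4] = [4] − [2].
The resulting 6×12 matrix has rank 5, and its Smith normal form has invariant factors (1,1,1,1,1).

The boundary map ∂_2: C_2 → C_1 sends each 2-simplex [p,q,r] to [q,r] − [p,r] + [p,q]. For instance
  ∂[0,2,3] = [2,3] − [0,3] + [0,2],
  ∂[1,2,3] = [2,3] − [1,3] + [1,2].
This gives a 12×6 integer matrix of rank 6; reducing to Smith normal form yields diagonal entries (1,1,1,1,1,1).

Reading off H_k = ker ∂_k / im ∂_{k+1}:

  H_0: rank C_0 − rank ∂_1 = 6 − 5 = 1, and the invariant factors of ∂_1 are all 1, so H_0 = Z.
  H_1: rank ker ∂_1 − rank ∂_2 = (12 − 5) − 6 = 1, and the invariant factors of ∂_2 are all 1, so H_1 = Z.
  H_2: rank ker ∂_2 − rank ∂_3 = (6 − 6) − 0 = 0, and there is no ∂_3, so H_2 = 0.

H_0 = Z,  H_1 = Z,  H_2 = 0.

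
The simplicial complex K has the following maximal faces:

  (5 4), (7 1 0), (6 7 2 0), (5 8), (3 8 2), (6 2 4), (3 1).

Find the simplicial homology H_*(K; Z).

H_0 ≅ Z,  H_1 ≅ Z^2,  H_2 = 0,  H_3 = 0.

Fix the vertex order 0 < 1 < 2 < 3 < 4 < 5 < 6 < 7 < 8 and write every simplex with vertices in increasing order. Then dim K = 3 and the simplices of K are:

  0-simplices (9): [0], [1], [2], [3], [4], [5], [6], [7], [8]
  1-simplices (16): [0,1], [0,2], [0,6], [0,7], [1,3], [1,7], [2,3], [2,4], [2,6], [2,7], [2,8], [3,8], [4,5], [4,6], [5,8], [6,7]
  2-simplices (7): [0,1,7], [0,2,6], [0,2,7], [0,6,7], [2,3,8], [2,4,6], [2,6,7]
  3-simplices (1): [0,2,6,7]

so the chain groups are C_0 ≅ Z^9, C_1 ≅ Z^16, C_2 ≅ Z^7, C_3 ≅ Z^1.

The boundary map ∂_1: C_1 → C_0 sends each edge [p,q] (with p < q) to q − p.
This gives a 9×16 integer matrix of rank 8; reducing to Smith normal form yields diagonal entries (1,1,1,1,1,1,1,1).

The boundary map ∂_2: C_2 → C_1 acts by ∂[p,q,r] = [q,r] − [p,r] + [p,q]. For instance
  ∂[2,4,6] = [4,6] − [2,6] + [2,4],
  ∂[0,2,7] = [2,7] − [0,7] + [0,2].
The 16×7 boundary matrix has rank 6 and Smith normal form diag(1,1,1,1,1,1).

The boundary map ∂_3: C_3 → C_2 sends each 3-simplex σ to the alternating sum Σ_i (−1)^i (σ with its i-th vertex removed). For instance
  ∂[0,2,6,7] = [2,6,7] − [0,6,7] + [0,2,7] − [0,2,6].
As a 7×1 matrix over Z this has rank 1, with invariant factors (1).

Now H_k = ker ∂_k / im ∂_{k+1}, so:

  H_0: rank C_0 − rank ∂_1 = 9 − 8 = 1, and the invariant factors of ∂_1 are all 1, so H_0 ≅ Z.
  H_1: rank ker ∂_1 − rank ∂_2 = (16 − 8) − 6 = 2, and the invariant factors of ∂_2 are all 1, so H_1 ≅ Z^2.
  H_2: rank ker ∂_2 − rank ∂_3 = (7 − 6) − 1 = 0, and the invariant factors of ∂_3 are all 1, so H_2 ≅ 0.
  H_3: rank ker ∂_3 − rank ∂_4 = (1 − 1) − 0 = 0, and there is no ∂_4, so H_3 ≅ 0.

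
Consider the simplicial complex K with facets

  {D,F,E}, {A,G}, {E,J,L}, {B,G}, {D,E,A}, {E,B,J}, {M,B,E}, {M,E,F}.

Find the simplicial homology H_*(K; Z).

H_0 ≅ Z,  H_1 ≅ Z,  H_2 = 0.

K has 9 vertices, 15 edges, 6 triangles.
rank ∂_0 = 0, rank ∂_1 = 8 ⇒ b_0 = 9 − 0 − 8 = 1; all invariant factors of ∂_1 are 1 so no torsion. So H_0 ≅ Z.
rank ∂_1 = 8, rank ∂_2 = 6 ⇒ b_1 = 15 − 8 − 6 = 1; all invariant factors of ∂_2 are 1 so no torsion. So H_1 ≅ Z.
rank ∂_2 = 6, rank ∂_3 = 0 ⇒ b_2 = 6 − 6 − 0 = 0. So H_2 ≅ 0.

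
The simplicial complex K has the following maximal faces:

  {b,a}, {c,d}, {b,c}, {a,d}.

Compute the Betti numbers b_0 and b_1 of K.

b_0 = 1, b_1 = 1.

Fix the vertex order a < b < c < d and write every simplex with vertices in increasing order. Then dim K = 1 and the simplices of K are:

  0-simplices (4): a, b, c, d
  1-simplices (4): ab, ad, bc, cd

so the chain groups are C_0 ≅ Z^4, C_1 ≅ Z^4.

Boundary ∂_1: C_1 → C_0 is given by ∂[p,q] = [q] − [p]. For instance
  ∂ab = b − a.
The resulting 4×4 matrix has rank 3, and its Smith normal form has invariant factors (1,1,1).

Reading off H_k = ker ∂_k / im ∂_{k+1}:

  H_0: rank C_0 − rank ∂_1 = 4 − 3 = 1, and the invariant factors of ∂_1 are all 1, so H_0 ≅ Z.
  H_1: rank ker ∂_1 − rank ∂_2 = (4 − 3) − 0 = 1, and there is no ∂_2, so H_1 ≅ Z.

Hence the Betti numbers are b_0 = 1, b_1 = 1.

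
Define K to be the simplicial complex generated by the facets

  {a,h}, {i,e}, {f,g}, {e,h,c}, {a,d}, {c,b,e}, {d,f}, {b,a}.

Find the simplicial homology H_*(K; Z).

H_0 = Z,  H_1 = Z,  H_2 = 0.

K has 9 vertices, 11 edges, 2 triangles.
rank ∂_0 = 0, rank ∂_1 = 8 ⇒ b_0 = 9 − 0 − 8 = 1; all invariant factors of ∂_1 are 1 so no torsion. So H_0 ≅ Z.
rank ∂_1 = 8, rank ∂_2 = 2 ⇒ b_1 = 11 − 8 − 2 = 1; all invariant factors of ∂_2 are 1 so no torsion. So H_1 ≅ Z.
rank ∂_2 = 2, rank ∂_3 = 0 ⇒ b_2 = 2 − 2 − 0 = 0. So H_2 ≅ 0.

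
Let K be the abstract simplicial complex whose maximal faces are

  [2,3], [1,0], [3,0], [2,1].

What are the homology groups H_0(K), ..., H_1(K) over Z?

H_0 ≅ Z,  H_1 ≅ Z.

Fix the vertex order 0 < 1 < 2 < 3 and write every simplex with vertices in increasing order. Then dim K = 1 and the simplices of K are:

  0-simplices (4): [0], [1], [2], [3]
  1-simplices (4): [0,1], [0,3], [1,2], [2,3]

so the chain groups are C_0 ≅ Z^4, C_1 ≅ Z^4.

The boundary map ∂_1: C_1 → C_0 sends each edge [p,q] (with p < q) to q − p. For instance
  ∂[0,3] = [3] − [0].
The resulting 4×4 matrix has rank 3, and its Smith normal form has invariant factors (1,1,1).

Now H_k = ker ∂_k / im ∂_{k+1}, so:

  H_0: rank C_0 − rank ∂_1 = 4 − 3 = 1, and the invariant factors of ∂_1 are all 1, so H_0 ≅ Z.
  H_1: rank ker ∂_1 − rank ∂_2 = (4 − 3) − 0 = 1, and there is no ∂_2, so H_1 ≅ Z.

As a check, the Euler characteristic is 4 − 4 = 0, which agrees with 1 − 1 = 0.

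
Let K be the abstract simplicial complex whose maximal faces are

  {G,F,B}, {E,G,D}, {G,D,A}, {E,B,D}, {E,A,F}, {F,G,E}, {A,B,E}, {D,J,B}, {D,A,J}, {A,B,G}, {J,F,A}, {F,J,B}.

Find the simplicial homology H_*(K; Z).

Order the vertices as A < B < D < E < F < G < J. Listing each simplex with vertices in this order, K has dimension 2 with simplices:

  0-simplices (7): A, B, D, E, F, G, J
  1-simplices (18): AB, AD, AE, AF, AG, AJ, BD, BE, BF, BG, BJ, DE, DG, DJ, EF, EG, FG, FJ
  2-simplices (12): ABE, ABG, ADG, ADJ, AEF, AFJ, BDE, BDJ, BFG, BFJ, DEG, EFG

so the chain groups are C_0 ≅ Z^7, C_1 ≅ Z^18, C_2 ≅ Z^12.

Boundary ∂_1: C_1 → C_0 sends each edge [p,q] (with p < q) to q − p.
The resulting 7×18 matrix has rank 6, and its Smith normal form has invariant factors (1,1,1,1,1,1).

The boundary map ∂_2: C_2 → C_1 maps a triangle to the signed sum of its edges. For instance
  ∂EFG = FG − EG + EF,
  ∂ABE = BE − AE + AB.
The 18×12 boundary matrix has rank 12 and Smith normal form diag(1,1,1,1,1,1,1,1,1,1,1,2).

From H_k ≅ ker(∂_k) / im(∂_{k+1}) we obtain:

  H_0: rank C_0 − rank ∂_1 = 7 − 6 = 1, and the invariant factors of ∂_1 are all 1, so H_0 = Z.
  H_1: rank ker ∂_1 − rank ∂_2 = (18 − 6) − 12 = 0, and ∂_2 has invariant factor 2 > 1, so H_1 = Z_2.
  H_2: rank ker ∂_2 − rank ∂_3 = (12 − 12) − 0 = 0, and there is no ∂_3, so H_2 = 0.

(K is a triangulation of the real projective plane RP^2.)

H_0 = Z,  H_1 = Z_2,  H_2 = 0.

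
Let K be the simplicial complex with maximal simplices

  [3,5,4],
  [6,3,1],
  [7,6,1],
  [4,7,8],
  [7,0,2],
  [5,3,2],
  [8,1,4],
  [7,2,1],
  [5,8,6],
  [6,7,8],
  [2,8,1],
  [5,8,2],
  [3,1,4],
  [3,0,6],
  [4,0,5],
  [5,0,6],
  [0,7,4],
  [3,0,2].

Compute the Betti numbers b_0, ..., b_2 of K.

Fix the vertex order 0 < 1 < 2 < 3 < 4 < 5 < 6 < 7 < 8 and write every simplex with vertices in increasing order. Then dim K = 2 and the simplices of K are:

  0-simplices (9): [0], [1], [2], [3], [4], [5], [6], [7], [8]
  1-simplices (27): (27 of them)
  2-simplices (18): [0,2,3], [0,2,7], [0,3,6], [0,4,5], [0,4,7], [0,5,6], [1,2,7], [1,2,8], [1,3,4], [1,3,6], [1,4,8], [1,6,7], [2,3,5], [2,5,8], [3,4,5], [4,7,8], [5,6,8], [6,7,8]

Hence C_0 ≅ Z^9, C_1 ≅ Z^27, C_2 ≅ Z^18.

∂_1: C_1 → C_0 is given by ∂[p,q] = [q] − [p]. For instance
  ∂[2,3] = [3] − [2].
The resulting 9×27 matrix has rank 8, and its Smith normal form has invariant factors (1,1,1,1,1,1,1,1).

The boundary map ∂_2: C_2 → C_1 maps a triangle to the signed sum of its edges. For instance
  ∂[2,3,5] = [3,5] − [2,5] + [2,3],
  ∂[0,4,5] = [4,5] − [0,5] + [0,4].
As a 27×18 matrix over Z this has rank 18, with invariant factors (1,1,1,1,1,1,1,1,1,1,1,1,1,1,1,1,1,2).

Reading off H_k = ker ∂_k / im ∂_{k+1}:

  H_0: rank C_0 − rank ∂_1 = 9 − 8 = 1, and the invariant factors of ∂_1 are all 1, so H_0 = Z.
  H_1: rank ker ∂_1 − rank ∂_2 = (27 − 8) − 18 = 1, and ∂_2 has invariant factor 2 > 1, so H_1 = Z ⊕ Z_2.
  H_2: rank ker ∂_2 − rank ∂_3 = (18 − 18) − 0 = 0, and there is no ∂_3, so H_2 = 0.

As a check, the Euler characteristic is 9 − 27 + 18 = 0, which agrees with 1 − 1 + 0 = 0.
(K is a triangulation of the Klein bottle.)

Hence the Betti numbers are b_0 = 1, b_1 = 1, b_2 = 0.

b_0 = 1, b_1 = 1, b_2 = 0.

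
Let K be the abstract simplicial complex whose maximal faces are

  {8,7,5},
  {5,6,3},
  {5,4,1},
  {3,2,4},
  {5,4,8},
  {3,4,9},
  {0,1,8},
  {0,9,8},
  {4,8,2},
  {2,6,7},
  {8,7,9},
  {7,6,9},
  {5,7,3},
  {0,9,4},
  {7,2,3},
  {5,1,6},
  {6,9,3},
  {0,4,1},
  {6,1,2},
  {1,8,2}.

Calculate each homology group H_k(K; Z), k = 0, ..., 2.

H_0 ≅ Z,  H_1 ≅ Z ⊕ Z/2,  H_2 = 0.

Order the vertices as 0 < 1 < 2 < 3 < 4 < 5 < 6 < 7 < 8 < 9. Listing each simplex with vertices in this order, K has dimension 2 with simplices:

  0-simplices (10): [0], [1], [2], [3], [4], [5], [6], [7], [8], [9]
  1-simplices (30): (30 of them)
  2-simplices (20): (20 of them)

Hence C_0 ≅ Z^10, C_1 ≅ Z^30, C_2 ≅ Z^20.

Boundary ∂_1: C_1 → C_0 is given by ∂[p,q] = [q] − [p]. For instance
  ∂[5,8] = [8] − [5].
The resulting 10×30 matrix has rank 9, and its Smith normal form has invariant factors (1,1,1,1,1,1,1,1,1).

∂_2: C_2 → C_1 maps a triangle to the signed sum of its edges. For instance
  ∂[7,8,9] = [8,9] − [7,9] + [7,8],
  ∂[3,5,6] = [5,6] − [3,6] + [3,5].
The resulting 30×20 matrix has rank 20, and its Smith normal form has invariant factors (1,1,1,1,1,1,1,1,1,1,1,1,1,1,1,1,1,1,1,2).

Reading off H_k = ker ∂_k / im ∂_{k+1}:

  H_0: rank C_0 − rank ∂_1 = 10 − 9 = 1, and the invariant factors of ∂_1 are all 1, so H_0 ≅ Z.
  H_1: rank ker ∂_1 − rank ∂_2 = (30 − 9) − 20 = 1, and ∂_2 has invariant factor 2 > 1, so H_1 ≅ Z ⊕ Z/2.
  H_2: rank ker ∂_2 − rank ∂_3 = (20 − 20) − 0 = 0, and there is no ∂_3, so H_2 ≅ 0.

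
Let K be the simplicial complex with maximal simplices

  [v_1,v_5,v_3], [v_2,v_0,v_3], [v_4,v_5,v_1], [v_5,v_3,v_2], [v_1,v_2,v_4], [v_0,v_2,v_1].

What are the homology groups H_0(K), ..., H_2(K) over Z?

H_0 ≅ Z,  H_1 ≅ Z,  H_2 = 0.

Take the total order v_0 < v_1 < v_2 < v_3 < v_4 < v_5 on the vertex set. Then K (dimension 2) consists of the simplices:

  0-simplices (6): [v_0], [v_1], [v_2], [v_3], [v_4], [v_5]
  1-simplices (12): [v_0,v_1], [v_0,v_2], [v_0,v_3], [v_1,v_2], [v_1,v_3], [v_1,v_4], [v_1,v_5], [v_2,v_3], [v_2,v_4], [v_2,v_5], [v_3,v_5], [v_4,v_5]
  2-simplices (6): [v_0,v_1,v_2], [v_0,v_2,v_3], [v_1,v_2,v_4], [v_1,v_3,v_5], [v_1,v_4,v_5], [v_2,v_3,v_5]

so the chain groups are C_0 ≅ Z^6, C_1 ≅ Z^12, C_2 ≅ Z^6.

Boundary ∂_1: C_1 → C_0 sends each edge [p,q] (with p < q) to q − p. For instance
  ∂[v_2,v_3] = [v_3] − [v_2].
The resulting 6×12 matrix has rank 5, and its Smith normal form has invariant factors (1,1,1,1,1).

Boundary ∂_2: C_2 → C_1 acts by ∂[p,q,r] = [q,r] − [p,r] + [p,q]. For instance
  ∂[v_1,v_3,v_5] = [v_3,v_5] − [v_1,v_5] + [v_1,v_3],
  ∂[v_1,v_2,v_4] = [v_2,v_4] − [v_1,v_4] + [v_1,v_2].
The 12×6 boundary matrix has rank 6 and Smith normal form diag(1,1,1,1,1,1).

Reading off H_k = ker ∂_k / im ∂_{k+1}:

  H_0: rank C_0 − rank ∂_1 = 6 − 5 = 1, and the invariant factors of ∂_1 are all 1, so H_0 = Z.
  H_1: rank ker ∂_1 − rank ∂_2 = (12 − 5) − 6 = 1, and the invariant factors of ∂_2 are all 1, so H_1 = Z.
  H_2: rank ker ∂_2 − rank ∂_3 = (6 − 6) − 0 = 0, and there is no ∂_3, so H_2 = 0.

As a check, the Euler characteristic is 6 − 12 + 6 = 0, which agrees with 1 − 1 + 0 = 0.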